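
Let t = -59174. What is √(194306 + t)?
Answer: 2*√33783 ≈ 367.60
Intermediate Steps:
√(194306 + t) = √(194306 - 59174) = √135132 = 2*√33783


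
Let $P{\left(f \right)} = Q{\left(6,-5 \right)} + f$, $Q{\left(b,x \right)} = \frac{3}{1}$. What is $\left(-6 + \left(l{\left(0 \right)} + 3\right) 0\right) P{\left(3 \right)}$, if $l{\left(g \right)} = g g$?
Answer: $-36$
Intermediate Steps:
$Q{\left(b,x \right)} = 3$ ($Q{\left(b,x \right)} = 3 \cdot 1 = 3$)
$l{\left(g \right)} = g^{2}$
$P{\left(f \right)} = 3 + f$
$\left(-6 + \left(l{\left(0 \right)} + 3\right) 0\right) P{\left(3 \right)} = \left(-6 + \left(0^{2} + 3\right) 0\right) \left(3 + 3\right) = \left(-6 + \left(0 + 3\right) 0\right) 6 = \left(-6 + 3 \cdot 0\right) 6 = \left(-6 + 0\right) 6 = \left(-6\right) 6 = -36$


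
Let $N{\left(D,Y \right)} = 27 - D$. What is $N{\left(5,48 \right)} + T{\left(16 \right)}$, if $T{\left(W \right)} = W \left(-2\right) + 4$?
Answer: $-6$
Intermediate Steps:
$T{\left(W \right)} = 4 - 2 W$ ($T{\left(W \right)} = - 2 W + 4 = 4 - 2 W$)
$N{\left(5,48 \right)} + T{\left(16 \right)} = \left(27 - 5\right) + \left(4 - 32\right) = 22 - 28 = -6$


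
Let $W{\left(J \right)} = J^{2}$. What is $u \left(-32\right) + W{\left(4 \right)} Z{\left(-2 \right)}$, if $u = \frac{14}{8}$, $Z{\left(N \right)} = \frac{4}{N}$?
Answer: $-88$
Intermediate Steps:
$u = \frac{7}{4}$ ($u = 14 \cdot \frac{1}{8} = \frac{7}{4} \approx 1.75$)
$u \left(-32\right) + W{\left(4 \right)} Z{\left(-2 \right)} = \frac{7}{4} \left(-32\right) + 4^{2} \frac{4}{-2} = -56 + 16 \cdot 4 \left(- \frac{1}{2}\right) = -56 + 16 \left(-2\right) = -56 - 32 = -88$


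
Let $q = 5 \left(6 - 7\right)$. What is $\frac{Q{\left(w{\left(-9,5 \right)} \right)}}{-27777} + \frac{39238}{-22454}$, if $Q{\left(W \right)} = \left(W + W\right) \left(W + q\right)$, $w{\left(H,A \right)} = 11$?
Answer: $- \frac{182146309}{103950793} \approx -1.7522$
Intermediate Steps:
$q = -5$ ($q = 5 \left(-1\right) = -5$)
$Q{\left(W \right)} = 2 W \left(-5 + W\right)$ ($Q{\left(W \right)} = \left(W + W\right) \left(W - 5\right) = 2 W \left(-5 + W\right)$)
$\frac{Q{\left(w{\left(-9,5 \right)} \right)}}{-27777} + \frac{39238}{-22454} = \frac{2 \cdot 11 \left(-5 + 11\right)}{-27777} + \frac{39238}{-22454} = 2 \cdot 11 \cdot 6 \left(- \frac{1}{27777}\right) + 39238 \left(- \frac{1}{22454}\right) = 132 \left(- \frac{1}{27777}\right) - \frac{19619}{11227} = - \frac{44}{9259} - \frac{19619}{11227} = - \frac{182146309}{103950793}$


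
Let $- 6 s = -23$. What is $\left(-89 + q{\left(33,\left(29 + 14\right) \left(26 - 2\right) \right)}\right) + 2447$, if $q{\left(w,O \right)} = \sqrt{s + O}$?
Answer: $2358 + \frac{\sqrt{37290}}{6} \approx 2390.2$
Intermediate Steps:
$s = \frac{23}{6}$ ($s = \left(- \frac{1}{6}\right) \left(-23\right) = \frac{23}{6} \approx 3.8333$)
$q{\left(w,O \right)} = \sqrt{\frac{23}{6} + O}$
$\left(-89 + q{\left(33,\left(29 + 14\right) \left(26 - 2\right) \right)}\right) + 2447 = \left(-89 + \frac{\sqrt{138 + 36 \left(29 + 14\right) \left(26 - 2\right)}}{6}\right) + 2447 = \left(-89 + \frac{\sqrt{138 + 36 \cdot 43 \cdot 24}}{6}\right) + 2447 = \left(-89 + \frac{\sqrt{138 + 36 \cdot 1032}}{6}\right) + 2447 = \left(-89 + \frac{\sqrt{138 + 37152}}{6}\right) + 2447 = \left(-89 + \frac{\sqrt{37290}}{6}\right) + 2447 = 2358 + \frac{\sqrt{37290}}{6}$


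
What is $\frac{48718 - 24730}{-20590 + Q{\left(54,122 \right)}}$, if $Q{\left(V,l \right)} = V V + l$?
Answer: $- \frac{5997}{4388} \approx -1.3667$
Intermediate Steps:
$Q{\left(V,l \right)} = l + V^{2}$ ($Q{\left(V,l \right)} = V^{2} + l = l + V^{2}$)
$\frac{48718 - 24730}{-20590 + Q{\left(54,122 \right)}} = \frac{48718 - 24730}{-20590 + \left(122 + 54^{2}\right)} = \frac{23988}{-20590 + \left(122 + 2916\right)} = \frac{23988}{-20590 + 3038} = \frac{23988}{-17552} = 23988 \left(- \frac{1}{17552}\right) = - \frac{5997}{4388}$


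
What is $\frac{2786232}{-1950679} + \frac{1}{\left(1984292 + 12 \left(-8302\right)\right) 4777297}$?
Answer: $- \frac{25086170767310821193}{17563170082825446884} \approx -1.4283$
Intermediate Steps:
$\frac{2786232}{-1950679} + \frac{1}{\left(1984292 + 12 \left(-8302\right)\right) 4777297} = 2786232 \left(- \frac{1}{1950679}\right) + \frac{1}{1984292 - 99624} \cdot \frac{1}{4777297} = - \frac{2786232}{1950679} + \frac{1}{1884668} \cdot \frac{1}{4777297} = - \frac{2786232}{1950679} + \frac{1}{9003618782396} = - \frac{25086170767310821193}{17563170082825446884}$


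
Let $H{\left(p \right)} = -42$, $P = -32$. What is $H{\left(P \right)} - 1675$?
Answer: $-1717$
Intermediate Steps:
$H{\left(P \right)} - 1675 = -42 - 1675 = -1717$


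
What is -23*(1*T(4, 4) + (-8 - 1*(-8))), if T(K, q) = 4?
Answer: -92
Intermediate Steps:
-23*(1*T(4, 4) + (-8 - 1*(-8))) = -23*(1*4 + (-8 - 1*(-8))) = -23*(4 + (-8 + 8)) = -23*(4 + 0) = -23*4 = -92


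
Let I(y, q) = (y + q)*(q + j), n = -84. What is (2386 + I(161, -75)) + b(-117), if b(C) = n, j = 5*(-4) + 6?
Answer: -5352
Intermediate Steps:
j = -14 (j = -20 + 6 = -14)
I(y, q) = (-14 + q)*(q + y) (I(y, q) = (y + q)*(q - 14) = (q + y)*(-14 + q) = (-14 + q)*(q + y))
b(C) = -84
(2386 + I(161, -75)) + b(-117) = (2386 + ((-75)² - 14*(-75) - 14*161 - 75*161)) - 84 = (2386 + (5625 + 1050 - 2254 - 12075)) - 84 = (2386 - 7654) - 84 = -5268 - 84 = -5352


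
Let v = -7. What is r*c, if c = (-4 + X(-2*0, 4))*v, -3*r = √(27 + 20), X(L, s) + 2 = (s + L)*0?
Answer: -14*√47 ≈ -95.979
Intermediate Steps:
X(L, s) = -2 (X(L, s) = -2 + (s + L)*0 = -2 + (L + s)*0 = -2 + 0 = -2)
r = -√47/3 (r = -√(27 + 20)/3 = -√47/3 ≈ -2.2852)
c = 42 (c = (-4 - 2)*(-7) = -6*(-7) = 42)
r*c = -√47/3*42 = -14*√47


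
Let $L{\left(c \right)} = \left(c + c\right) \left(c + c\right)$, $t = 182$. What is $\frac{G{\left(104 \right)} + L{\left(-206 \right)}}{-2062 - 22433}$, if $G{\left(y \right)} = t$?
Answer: $- \frac{56642}{8165} \approx -6.9372$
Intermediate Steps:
$L{\left(c \right)} = 4 c^{2}$ ($L{\left(c \right)} = 2 c 2 c = 4 c^{2}$)
$G{\left(y \right)} = 182$
$\frac{G{\left(104 \right)} + L{\left(-206 \right)}}{-2062 - 22433} = \frac{182 + 4 \left(-206\right)^{2}}{-2062 - 22433} = \frac{182 + 4 \cdot 42436}{-24495} = \left(182 + 169744\right) \left(- \frac{1}{24495}\right) = 169926 \left(- \frac{1}{24495}\right) = - \frac{56642}{8165}$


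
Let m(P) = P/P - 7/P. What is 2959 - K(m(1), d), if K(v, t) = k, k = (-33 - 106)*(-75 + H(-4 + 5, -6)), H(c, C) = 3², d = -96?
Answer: -6215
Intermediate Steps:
m(P) = 1 - 7/P
H(c, C) = 9
k = 9174 (k = (-33 - 106)*(-75 + 9) = -139*(-66) = 9174)
K(v, t) = 9174
2959 - K(m(1), d) = 2959 - 1*9174 = 2959 - 9174 = -6215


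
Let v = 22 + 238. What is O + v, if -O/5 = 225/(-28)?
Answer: 8405/28 ≈ 300.18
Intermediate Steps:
v = 260
O = 1125/28 (O = -1125/(-28) = -1125*(-1)/28 = -5*(-225/28) = 1125/28 ≈ 40.179)
O + v = 1125/28 + 260 = 8405/28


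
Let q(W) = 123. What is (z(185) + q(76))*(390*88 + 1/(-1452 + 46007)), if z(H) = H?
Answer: 67281614444/6365 ≈ 1.0571e+7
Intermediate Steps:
(z(185) + q(76))*(390*88 + 1/(-1452 + 46007)) = (185 + 123)*(390*88 + 1/(-1452 + 46007)) = 308*(34320 + 1/44555) = 308*(1529127601/44555) = 67281614444/6365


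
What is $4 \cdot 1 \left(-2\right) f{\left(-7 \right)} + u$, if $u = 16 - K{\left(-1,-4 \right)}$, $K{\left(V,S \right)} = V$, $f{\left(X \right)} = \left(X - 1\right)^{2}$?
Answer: $-495$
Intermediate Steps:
$f{\left(X \right)} = \left(-1 + X\right)^{2}$ ($f{\left(X \right)} = \left(X - 1\right)^{2} = \left(-1 + X\right)^{2}$)
$u = 17$ ($u = 16 - -1 = 16 + 1 = 17$)
$4 \cdot 1 \left(-2\right) f{\left(-7 \right)} + u = 4 \cdot 1 \left(-2\right) \left(-1 - 7\right)^{2} + 17 = 4 \left(-2\right) \left(-8\right)^{2} + 17 = \left(-8\right) 64 + 17 = -512 + 17 = -495$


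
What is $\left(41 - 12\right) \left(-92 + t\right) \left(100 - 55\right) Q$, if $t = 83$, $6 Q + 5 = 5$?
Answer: $0$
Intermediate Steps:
$Q = 0$ ($Q = - \frac{5}{6} + \frac{1}{6} \cdot 5 = - \frac{5}{6} + \frac{5}{6} = 0$)
$\left(41 - 12\right) \left(-92 + t\right) \left(100 - 55\right) Q = \left(41 - 12\right) \left(-92 + 83\right) \left(100 - 55\right) 0 = \left(41 - 12\right) \left(\left(-9\right) 45\right) 0 = 29 \left(-405\right) 0 = \left(-11745\right) 0 = 0$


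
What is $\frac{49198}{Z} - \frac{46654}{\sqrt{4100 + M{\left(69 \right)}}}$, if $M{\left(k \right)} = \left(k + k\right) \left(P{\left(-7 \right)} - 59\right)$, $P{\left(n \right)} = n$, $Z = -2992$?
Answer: $- \frac{1447}{88} + \frac{23327 i \sqrt{313}}{626} \approx -16.443 + 659.26 i$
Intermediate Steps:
$M{\left(k \right)} = - 132 k$ ($M{\left(k \right)} = \left(k + k\right) \left(-7 - 59\right) = 2 k \left(-66\right) = - 132 k$)
$\frac{49198}{Z} - \frac{46654}{\sqrt{4100 + M{\left(69 \right)}}} = \frac{49198}{-2992} - \frac{46654}{\sqrt{4100 - 9108}} = 49198 \left(- \frac{1}{2992}\right) - \frac{46654}{\sqrt{4100 - 9108}} = - \frac{1447}{88} - \frac{46654}{\sqrt{-5008}} = - \frac{1447}{88} - \frac{46654}{4 i \sqrt{313}} = - \frac{1447}{88} - 46654 \left(- \frac{i \sqrt{313}}{1252}\right) = - \frac{1447}{88} + \frac{23327 i \sqrt{313}}{626}$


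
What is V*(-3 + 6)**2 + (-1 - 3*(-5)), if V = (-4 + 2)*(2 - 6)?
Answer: 86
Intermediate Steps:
V = 8 (V = -2*(-4) = 8)
V*(-3 + 6)**2 + (-1 - 3*(-5)) = 8*(-3 + 6)**2 + (-1 - 3*(-5)) = 8*3**2 + (-1 + 15) = 8*9 + 14 = 72 + 14 = 86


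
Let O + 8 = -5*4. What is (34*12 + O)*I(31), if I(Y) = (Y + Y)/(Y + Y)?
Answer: 380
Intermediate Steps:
O = -28 (O = -8 - 5*4 = -8 - 20 = -28)
I(Y) = 1 (I(Y) = (2*Y)/((2*Y)) = (2*Y)*(1/(2*Y)) = 1)
(34*12 + O)*I(31) = (34*12 - 28)*1 = (408 - 28)*1 = 380*1 = 380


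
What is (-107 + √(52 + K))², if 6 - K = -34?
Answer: 11541 - 428*√23 ≈ 9488.4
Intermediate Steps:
K = 40 (K = 6 - 1*(-34) = 6 + 34 = 40)
(-107 + √(52 + K))² = (-107 + √(52 + 40))² = (-107 + √92)² = (-107 + 2*√23)²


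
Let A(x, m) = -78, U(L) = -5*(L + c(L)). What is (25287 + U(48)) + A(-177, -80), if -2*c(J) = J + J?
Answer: 25209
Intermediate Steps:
c(J) = -J (c(J) = -(J + J)/2 = -J)
U(L) = 0 (U(L) = -5*(L - L) = -5*0 = 0)
(25287 + U(48)) + A(-177, -80) = (25287 + 0) - 78 = 25287 - 78 = 25209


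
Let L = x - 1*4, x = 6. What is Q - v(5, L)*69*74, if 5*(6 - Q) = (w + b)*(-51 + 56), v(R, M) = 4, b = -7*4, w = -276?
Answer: -20114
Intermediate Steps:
L = 2 (L = 6 - 1*4 = 6 - 4 = 2)
b = -28
Q = 310 (Q = 6 - (-276 - 28)*(-51 + 56)/5 = 6 - (-304)*5/5 = 6 - ⅕*(-1520) = 6 + 304 = 310)
Q - v(5, L)*69*74 = 310 - 4*69*74 = 310 - 276*74 = 310 - 1*20424 = 310 - 20424 = -20114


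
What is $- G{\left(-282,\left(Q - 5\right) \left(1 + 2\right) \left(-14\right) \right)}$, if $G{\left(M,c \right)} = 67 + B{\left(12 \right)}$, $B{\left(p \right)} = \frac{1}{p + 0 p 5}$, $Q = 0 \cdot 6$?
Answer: $- \frac{805}{12} \approx -67.083$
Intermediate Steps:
$Q = 0$
$B{\left(p \right)} = \frac{1}{p}$ ($B{\left(p \right)} = \frac{1}{p + 0 \cdot 5} = \frac{1}{p + 0} = \frac{1}{p}$)
$G{\left(M,c \right)} = \frac{805}{12}$ ($G{\left(M,c \right)} = 67 + \frac{1}{12} = \frac{805}{12}$)
$- G{\left(-282,\left(Q - 5\right) \left(1 + 2\right) \left(-14\right) \right)} = \left(-1\right) \frac{805}{12} = - \frac{805}{12}$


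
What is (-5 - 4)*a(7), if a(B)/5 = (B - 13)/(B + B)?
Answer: 135/7 ≈ 19.286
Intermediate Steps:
a(B) = 5*(-13 + B)/(2*B) (a(B) = 5*((B - 13)/(B + B)) = 5*((-13 + B)/((2*B))) = 5*((-13 + B)*(1/(2*B))) = 5*((-13 + B)/(2*B)) = 5*(-13 + B)/(2*B))
(-5 - 4)*a(7) = (-5 - 4)*((5/2)*(-13 + 7)/7) = -45*(-6)/(2*7) = -9*(-15/7) = 135/7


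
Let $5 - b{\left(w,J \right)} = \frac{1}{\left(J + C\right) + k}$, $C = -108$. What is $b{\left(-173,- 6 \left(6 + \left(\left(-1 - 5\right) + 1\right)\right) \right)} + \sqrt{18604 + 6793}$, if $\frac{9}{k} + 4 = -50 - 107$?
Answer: $\frac{91976}{18363} + \sqrt{25397} \approx 164.37$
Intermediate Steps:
$k = - \frac{9}{161}$ ($k = \frac{9}{-4 - 157} = \frac{9}{-161} = 9 \left(- \frac{1}{161}\right) = - \frac{9}{161} \approx -0.055901$)
$b{\left(w,J \right)} = 5 - \frac{1}{- \frac{17397}{161} + J}$ ($b{\left(w,J \right)} = 5 - \frac{1}{\left(J - 108\right) - \frac{9}{161}} = 5 - \frac{1}{\left(-108 + J\right) - \frac{9}{161}} = 5 - \frac{1}{- \frac{17397}{161} + J}$)
$b{\left(-173,- 6 \left(6 + \left(\left(-1 - 5\right) + 1\right)\right) \right)} + \sqrt{18604 + 6793} = \frac{-87146 + 805 \left(- 6 \left(6 + \left(\left(-1 - 5\right) + 1\right)\right)\right)}{-17397 + 161 \left(- 6 \left(6 + \left(\left(-1 - 5\right) + 1\right)\right)\right)} + \sqrt{18604 + 6793} = \frac{-87146 + 805 \left(- 6 \left(6 + \left(-6 + 1\right)\right)\right)}{-17397 + 161 \left(- 6 \left(6 + \left(-6 + 1\right)\right)\right)} + \sqrt{25397} = \frac{-87146 + 805 \left(- 6 \left(6 - 5\right)\right)}{-17397 + 161 \left(- 6 \left(6 - 5\right)\right)} + \sqrt{25397} = \frac{-87146 + 805 \left(\left(-6\right) 1\right)}{-17397 + 161 \left(\left(-6\right) 1\right)} + \sqrt{25397} = \frac{-87146 + 805 \left(-6\right)}{-17397 + 161 \left(-6\right)} + \sqrt{25397} = \frac{-87146 - 4830}{-17397 - 966} + \sqrt{25397} = \frac{1}{-18363} \left(-91976\right) + \sqrt{25397} = \left(- \frac{1}{18363}\right) \left(-91976\right) + \sqrt{25397} = \frac{91976}{18363} + \sqrt{25397}$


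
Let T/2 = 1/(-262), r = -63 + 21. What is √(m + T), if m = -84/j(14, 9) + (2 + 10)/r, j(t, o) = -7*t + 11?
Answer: 5*√19013995/26593 ≈ 0.81986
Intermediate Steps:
j(t, o) = 11 - 7*t
r = -42
T = -1/131 (T = 2/(-262) = 2*(-1/262) = -1/131 ≈ -0.0076336)
m = 138/203 (m = -84/(11 - 7*14) + (2 + 10)/(-42) = -84/(11 - 98) + 12*(-1/42) = -84/(-87) - 2/7 = -84*(-1/87) - 2/7 = 28/29 - 2/7 = 138/203 ≈ 0.67980)
√(m + T) = √(138/203 - 1/131) = √(17875/26593) = 5*√19013995/26593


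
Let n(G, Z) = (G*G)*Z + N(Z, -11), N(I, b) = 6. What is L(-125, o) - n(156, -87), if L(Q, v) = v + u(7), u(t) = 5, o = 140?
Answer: 2117371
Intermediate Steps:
L(Q, v) = 5 + v (L(Q, v) = v + 5 = 5 + v)
n(G, Z) = 6 + Z*G**2 (n(G, Z) = (G*G)*Z + 6 = G**2*Z + 6 = Z*G**2 + 6 = 6 + Z*G**2)
L(-125, o) - n(156, -87) = (5 + 140) - (6 - 87*156**2) = 145 - (6 - 87*24336) = 145 - (6 - 2117232) = 145 - 1*(-2117226) = 145 + 2117226 = 2117371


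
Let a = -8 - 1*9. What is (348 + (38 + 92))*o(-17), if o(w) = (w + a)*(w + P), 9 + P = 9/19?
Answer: 7882220/19 ≈ 4.1485e+5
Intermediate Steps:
P = -162/19 (P = -9 + 9/19 = -162/19 ≈ -8.5263)
a = -17 (a = -8 - 9 = -17)
o(w) = (-17 + w)*(-162/19 + w) (o(w) = (w - 17)*(w - 162/19) = (-17 + w)*(-162/19 + w))
(348 + (38 + 92))*o(-17) = (348 + (38 + 92))*(2754/19 + (-17)**2 - 485/19*(-17)) = (348 + 130)*(2754/19 + 289 + 8245/19) = 478*(16490/19) = 7882220/19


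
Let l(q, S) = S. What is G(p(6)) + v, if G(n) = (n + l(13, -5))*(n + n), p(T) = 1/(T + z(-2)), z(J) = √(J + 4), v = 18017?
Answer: 5206422/289 + 79*√2/289 ≈ 18016.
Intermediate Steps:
z(J) = √(4 + J)
p(T) = 1/(T + √2) (p(T) = 1/(T + √(4 - 2)) = 1/(T + √2))
G(n) = 2*n*(-5 + n) (G(n) = (n - 5)*(n + n) = (-5 + n)*(2*n) = 2*n*(-5 + n))
G(p(6)) + v = 2*(-5 + 1/(6 + √2))/(6 + √2) + 18017 = 18017 + 2*(-5 + 1/(6 + √2))/(6 + √2)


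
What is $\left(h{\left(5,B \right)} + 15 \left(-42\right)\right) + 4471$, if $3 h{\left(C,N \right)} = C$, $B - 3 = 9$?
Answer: $\frac{11528}{3} \approx 3842.7$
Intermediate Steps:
$B = 12$ ($B = 3 + 9 = 12$)
$h{\left(C,N \right)} = \frac{C}{3}$
$\left(h{\left(5,B \right)} + 15 \left(-42\right)\right) + 4471 = \left(\frac{1}{3} \cdot 5 + 15 \left(-42\right)\right) + 4471 = \left(\frac{5}{3} - 630\right) + 4471 = - \frac{1885}{3} + 4471 = \frac{11528}{3}$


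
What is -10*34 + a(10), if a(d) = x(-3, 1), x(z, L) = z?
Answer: -343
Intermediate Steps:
a(d) = -3
-10*34 + a(10) = -10*34 - 3 = -340 - 3 = -343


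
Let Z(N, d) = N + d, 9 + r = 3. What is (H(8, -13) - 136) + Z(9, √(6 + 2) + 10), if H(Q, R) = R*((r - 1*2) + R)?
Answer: 156 + 2*√2 ≈ 158.83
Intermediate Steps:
r = -6 (r = -9 + 3 = -6)
H(Q, R) = R*(-8 + R) (H(Q, R) = R*((-6 - 1*2) + R) = R*((-6 - 2) + R) = R*(-8 + R))
(H(8, -13) - 136) + Z(9, √(6 + 2) + 10) = (-13*(-8 - 13) - 136) + (9 + (√(6 + 2) + 10)) = (-13*(-21) - 136) + (9 + (√8 + 10)) = (273 - 136) + (9 + (2*√2 + 10)) = 137 + (9 + (10 + 2*√2)) = 137 + (19 + 2*√2) = 156 + 2*√2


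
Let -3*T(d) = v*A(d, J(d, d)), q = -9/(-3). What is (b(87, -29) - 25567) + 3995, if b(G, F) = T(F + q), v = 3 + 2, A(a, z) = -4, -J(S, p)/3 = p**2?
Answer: -64696/3 ≈ -21565.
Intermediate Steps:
J(S, p) = -3*p**2
q = 3 (q = -9*(-1/3) = 3)
v = 5
T(d) = 20/3 (T(d) = -5*(-4)/3 = -1/3*(-20) = 20/3)
b(G, F) = 20/3
(b(87, -29) - 25567) + 3995 = (20/3 - 25567) + 3995 = -76681/3 + 3995 = -64696/3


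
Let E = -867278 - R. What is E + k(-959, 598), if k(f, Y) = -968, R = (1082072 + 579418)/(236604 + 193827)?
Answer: -124573885172/143477 ≈ -8.6825e+5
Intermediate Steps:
R = 553830/143477 (R = 1661490/430431 = 1661490*(1/430431) = 553830/143477 ≈ 3.8601)
E = -124434999436/143477 (E = -867278 - 1*553830/143477 = -867278 - 553830/143477 = -124434999436/143477 ≈ -8.6728e+5)
E + k(-959, 598) = -124434999436/143477 - 968 = -124573885172/143477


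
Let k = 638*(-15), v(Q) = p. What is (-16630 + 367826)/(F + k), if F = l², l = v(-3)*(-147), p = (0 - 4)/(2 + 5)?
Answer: -175598/1257 ≈ -139.70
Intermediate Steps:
p = -4/7 ≈ -0.57143
v(Q) = -4/7
k = -9570
l = 84 (l = -4/7*(-147) = 84)
F = 7056 (F = 84² = 7056)
(-16630 + 367826)/(F + k) = (-16630 + 367826)/(7056 - 9570) = 351196/(-2514) = 351196*(-1/2514) = -175598/1257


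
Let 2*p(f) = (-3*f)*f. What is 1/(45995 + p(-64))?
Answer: 1/39851 ≈ 2.5093e-5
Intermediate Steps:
p(f) = -3*f²/2 (p(f) = ((-3*f)*f)/2 = (-3*f²)/2 = -3*f²/2)
1/(45995 + p(-64)) = 1/(45995 - 3/2*(-64)²) = 1/(45995 - 3/2*4096) = 1/(45995 - 6144) = 1/39851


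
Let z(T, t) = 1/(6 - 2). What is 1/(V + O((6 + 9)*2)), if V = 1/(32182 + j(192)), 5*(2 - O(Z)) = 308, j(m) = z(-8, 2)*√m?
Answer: -1543164052330/91972529567713 + 50*√3/91972529567713 ≈ -0.016779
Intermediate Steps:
z(T, t) = ¼ (z(T, t) = 1/4 = ¼)
j(m) = √m/4
O(Z) = -298/5 (O(Z) = 2 - ⅕*308 = 2 - 308/5 = -298/5)
V = 1/(32182 + 2*√3) (V = 1/(32182 + √192/4) = 1/(32182 + (8*√3)/4) = 1/(32182 + 2*√3) ≈ 3.1070e-5)
1/(V + O((6 + 9)*2)) = 1/((16091/517840556 - √3/517840556) - 298/5) = 1/(-154316405233/2589202780 - √3/517840556)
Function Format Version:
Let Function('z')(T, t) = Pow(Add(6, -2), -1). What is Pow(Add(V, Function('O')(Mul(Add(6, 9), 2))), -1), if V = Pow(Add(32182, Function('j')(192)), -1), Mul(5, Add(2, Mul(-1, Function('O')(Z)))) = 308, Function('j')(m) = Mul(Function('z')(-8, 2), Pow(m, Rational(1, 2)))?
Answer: Add(Rational(-1543164052330, 91972529567713), Mul(Rational(50, 91972529567713), Pow(3, Rational(1, 2)))) ≈ -0.016779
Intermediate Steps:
Function('z')(T, t) = Rational(1, 4) (Function('z')(T, t) = Pow(4, -1) = Rational(1, 4))
Function('j')(m) = Mul(Rational(1, 4), Pow(m, Rational(1, 2)))
Function('O')(Z) = Rational(-298, 5) (Function('O')(Z) = Add(2, Mul(Rational(-1, 5), 308)) = Add(2, Rational(-308, 5)) = Rational(-298, 5))
V = Pow(Add(32182, Mul(2, Pow(3, Rational(1, 2)))), -1) (V = Pow(Add(32182, Mul(Rational(1, 4), Pow(192, Rational(1, 2)))), -1) = Pow(Add(32182, Mul(Rational(1, 4), Mul(8, Pow(3, Rational(1, 2))))), -1) = Pow(Add(32182, Mul(2, Pow(3, Rational(1, 2)))), -1) ≈ 3.1070e-5)
Pow(Add(V, Function('O')(Mul(Add(6, 9), 2))), -1) = Pow(Add(Add(Rational(16091, 517840556), Mul(Rational(-1, 517840556), Pow(3, Rational(1, 2)))), Rational(-298, 5)), -1) = Pow(Add(Rational(-154316405233, 2589202780), Mul(Rational(-1, 517840556), Pow(3, Rational(1, 2)))), -1)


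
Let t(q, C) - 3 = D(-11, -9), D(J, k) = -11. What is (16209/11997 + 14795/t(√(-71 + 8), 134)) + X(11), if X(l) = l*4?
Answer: -19238111/10664 ≈ -1804.0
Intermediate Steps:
X(l) = 4*l
t(q, C) = -8 (t(q, C) = 3 - 11 = -8)
(16209/11997 + 14795/t(√(-71 + 8), 134)) + X(11) = (16209/11997 + 14795/(-8)) + 4*11 = (16209*(1/11997) + 14795*(-⅛)) + 44 = (1801/1333 - 14795/8) + 44 = -19707327/10664 + 44 = -19238111/10664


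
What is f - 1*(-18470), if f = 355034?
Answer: 373504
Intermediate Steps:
f - 1*(-18470) = 355034 - 1*(-18470) = 355034 + 18470 = 373504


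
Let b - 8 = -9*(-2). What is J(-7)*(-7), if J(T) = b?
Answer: -182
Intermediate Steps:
b = 26 (b = 8 - 9*(-2) = 8 + 18 = 26)
J(T) = 26
J(-7)*(-7) = 26*(-7) = -182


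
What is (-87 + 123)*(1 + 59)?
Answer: 2160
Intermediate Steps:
(-87 + 123)*(1 + 59) = 36*60 = 2160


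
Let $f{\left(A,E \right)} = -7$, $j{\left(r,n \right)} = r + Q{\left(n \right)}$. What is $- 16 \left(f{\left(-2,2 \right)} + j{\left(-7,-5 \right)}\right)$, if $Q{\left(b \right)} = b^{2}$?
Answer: $-176$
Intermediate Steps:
$j{\left(r,n \right)} = r + n^{2}$
$- 16 \left(f{\left(-2,2 \right)} + j{\left(-7,-5 \right)}\right) = - 16 \left(-7 - \left(7 - \left(-5\right)^{2}\right)\right) = - 16 \left(-7 + \left(-7 + 25\right)\right) = - 16 \left(-7 + 18\right) = \left(-16\right) 11 = -176$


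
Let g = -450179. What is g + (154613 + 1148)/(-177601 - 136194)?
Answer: -141264075066/313795 ≈ -4.5018e+5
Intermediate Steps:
g + (154613 + 1148)/(-177601 - 136194) = -450179 + (154613 + 1148)/(-177601 - 136194) = -450179 + 155761/(-313795) = -450179 + 155761*(-1/313795) = -450179 - 155761/313795 = -141264075066/313795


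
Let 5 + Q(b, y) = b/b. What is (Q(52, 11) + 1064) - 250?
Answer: 810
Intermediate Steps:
Q(b, y) = -4 (Q(b, y) = -5 + b/b = -5 + 1 = -4)
(Q(52, 11) + 1064) - 250 = (-4 + 1064) - 250 = 1060 - 250 = 810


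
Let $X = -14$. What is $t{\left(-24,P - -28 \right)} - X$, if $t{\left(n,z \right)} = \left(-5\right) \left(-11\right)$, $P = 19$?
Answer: $69$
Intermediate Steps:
$t{\left(n,z \right)} = 55$
$t{\left(-24,P - -28 \right)} - X = 55 - -14 = 55 + 14 = 69$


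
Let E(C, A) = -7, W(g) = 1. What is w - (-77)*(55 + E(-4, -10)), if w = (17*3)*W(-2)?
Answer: 3747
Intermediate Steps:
w = 51 (w = (17*3)*1 = 51*1 = 51)
w - (-77)*(55 + E(-4, -10)) = 51 - (-77)*(55 - 7) = 51 - (-77)*48 = 51 - 1*(-3696) = 51 + 3696 = 3747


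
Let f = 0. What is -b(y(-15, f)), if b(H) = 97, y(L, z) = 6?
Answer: -97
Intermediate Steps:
-b(y(-15, f)) = -1*97 = -97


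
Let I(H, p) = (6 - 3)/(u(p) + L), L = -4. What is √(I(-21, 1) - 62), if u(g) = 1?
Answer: 3*I*√7 ≈ 7.9373*I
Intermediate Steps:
I(H, p) = -1 (I(H, p) = (6 - 3)/(1 - 4) = 3/(-3) = 3*(-⅓) = -1)
√(I(-21, 1) - 62) = √(-1 - 62) = √(-63) = 3*I*√7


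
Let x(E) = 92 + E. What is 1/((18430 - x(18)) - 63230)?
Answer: -1/44910 ≈ -2.2267e-5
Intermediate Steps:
1/((18430 - x(18)) - 63230) = 1/((18430 - (92 + 18)) - 63230) = 1/((18430 - 1*110) - 63230) = 1/((18430 - 110) - 63230) = 1/(18320 - 63230) = 1/(-44910) = -1/44910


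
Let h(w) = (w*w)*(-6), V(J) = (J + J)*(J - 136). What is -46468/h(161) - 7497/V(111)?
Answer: 237312637/143861550 ≈ 1.6496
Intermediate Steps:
V(J) = 2*J*(-136 + J) (V(J) = (2*J)*(-136 + J) = 2*J*(-136 + J))
h(w) = -6*w² (h(w) = w²*(-6) = -6*w²)
-46468/h(161) - 7497/V(111) = -46468/((-6*161²)) - 7497*1/(222*(-136 + 111)) = -46468/((-6*25921)) - 7497/(2*111*(-25)) = -46468/(-155526) - 7497/(-5550) = -46468*(-1/155526) - 7497*(-1/5550) = 23234/77763 + 2499/1850 = 237312637/143861550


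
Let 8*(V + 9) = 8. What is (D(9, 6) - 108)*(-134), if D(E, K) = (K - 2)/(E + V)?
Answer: 13936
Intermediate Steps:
V = -8 (V = -9 + (⅛)*8 = -9 + 1 = -8)
D(E, K) = (-2 + K)/(-8 + E) (D(E, K) = (K - 2)/(E - 8) = (-2 + K)/(-8 + E))
(D(9, 6) - 108)*(-134) = ((-2 + 6)/(-8 + 9) - 108)*(-134) = (4/1 - 108)*(-134) = (1*4 - 108)*(-134) = (4 - 108)*(-134) = -104*(-134) = 13936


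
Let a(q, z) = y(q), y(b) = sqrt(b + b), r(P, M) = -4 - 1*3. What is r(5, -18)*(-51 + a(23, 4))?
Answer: 357 - 7*sqrt(46) ≈ 309.52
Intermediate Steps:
r(P, M) = -7 (r(P, M) = -4 - 3 = -7)
y(b) = sqrt(2)*sqrt(b) (y(b) = sqrt(2*b) = sqrt(2)*sqrt(b))
a(q, z) = sqrt(2)*sqrt(q)
r(5, -18)*(-51 + a(23, 4)) = -7*(-51 + sqrt(2)*sqrt(23)) = -7*(-51 + sqrt(46)) = 357 - 7*sqrt(46)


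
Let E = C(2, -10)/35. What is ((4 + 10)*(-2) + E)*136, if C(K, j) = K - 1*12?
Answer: -26928/7 ≈ -3846.9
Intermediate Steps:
C(K, j) = -12 + K (C(K, j) = K - 12 = -12 + K)
E = -2/7 (E = (-12 + 2)/35 = -10*1/35 = -2/7 ≈ -0.28571)
((4 + 10)*(-2) + E)*136 = ((4 + 10)*(-2) - 2/7)*136 = (14*(-2) - 2/7)*136 = (-28 - 2/7)*136 = -198/7*136 = -26928/7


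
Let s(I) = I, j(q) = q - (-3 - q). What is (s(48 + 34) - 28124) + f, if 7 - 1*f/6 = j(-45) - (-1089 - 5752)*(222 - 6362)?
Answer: 251994962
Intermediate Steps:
j(q) = 3 + 2*q (j(q) = q + (3 + q) = 3 + 2*q)
f = 252023004 (f = 42 - 6*((3 + 2*(-45)) - (-1089 - 5752)*(222 - 6362)) = 42 - 6*((3 - 90) - (-6841)*(-6140)) = 42 - 6*(-87 - 1*42003740) = 42 - 6*(-87 - 42003740) = 42 - 6*(-42003827) = 42 + 252022962 = 252023004)
(s(48 + 34) - 28124) + f = ((48 + 34) - 28124) + 252023004 = (82 - 28124) + 252023004 = -28042 + 252023004 = 251994962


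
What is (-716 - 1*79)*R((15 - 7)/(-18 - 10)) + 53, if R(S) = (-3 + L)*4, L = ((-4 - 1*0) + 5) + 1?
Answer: 3233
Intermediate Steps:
L = 2 (L = ((-4 + 0) + 5) + 1 = (-4 + 5) + 1 = 1 + 1 = 2)
R(S) = -4 (R(S) = (-3 + 2)*4 = -1*4 = -4)
(-716 - 1*79)*R((15 - 7)/(-18 - 10)) + 53 = (-716 - 1*79)*(-4) + 53 = (-716 - 79)*(-4) + 53 = -795*(-4) + 53 = 3180 + 53 = 3233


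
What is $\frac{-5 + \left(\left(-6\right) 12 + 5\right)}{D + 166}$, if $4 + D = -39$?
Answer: $- \frac{24}{41} \approx -0.58537$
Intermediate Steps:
$D = -43$ ($D = -4 - 39 = -43$)
$\frac{-5 + \left(\left(-6\right) 12 + 5\right)}{D + 166} = \frac{-5 + \left(\left(-6\right) 12 + 5\right)}{-43 + 166} = \frac{-5 + \left(-72 + 5\right)}{123} = \left(-5 - 67\right) \frac{1}{123} = \left(-72\right) \frac{1}{123} = - \frac{24}{41}$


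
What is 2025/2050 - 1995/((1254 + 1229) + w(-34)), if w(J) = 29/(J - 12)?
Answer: 574723/3121166 ≈ 0.18414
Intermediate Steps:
w(J) = 29/(-12 + J)
2025/2050 - 1995/((1254 + 1229) + w(-34)) = 2025/2050 - 1995/((1254 + 1229) + 29/(-12 - 34)) = 2025*(1/2050) - 1995/(2483 + 29/(-46)) = 81/82 - 1995/(2483 + 29*(-1/46)) = 81/82 - 1995/(2483 - 29/46) = 81/82 - 1995/114189/46 = 81/82 - 1995*46/114189 = 81/82 - 30590/38063 = 574723/3121166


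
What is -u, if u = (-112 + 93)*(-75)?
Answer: -1425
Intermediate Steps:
u = 1425 (u = -19*(-75) = 1425)
-u = -1*1425 = -1425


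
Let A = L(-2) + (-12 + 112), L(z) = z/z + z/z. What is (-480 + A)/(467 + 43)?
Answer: -63/85 ≈ -0.74118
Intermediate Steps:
L(z) = 2 (L(z) = 1 + 1 = 2)
A = 102 (A = 2 + (-12 + 112) = 2 + 100 = 102)
(-480 + A)/(467 + 43) = (-480 + 102)/(467 + 43) = -378/510 = -378*1/510 = -63/85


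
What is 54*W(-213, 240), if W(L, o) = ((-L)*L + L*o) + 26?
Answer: -5209002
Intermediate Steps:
W(L, o) = 26 - L² + L*o (W(L, o) = (-L² + L*o) + 26 = 26 - L² + L*o)
54*W(-213, 240) = 54*(26 - 1*(-213)² - 213*240) = 54*(26 - 1*45369 - 51120) = 54*(26 - 45369 - 51120) = 54*(-96463) = -5209002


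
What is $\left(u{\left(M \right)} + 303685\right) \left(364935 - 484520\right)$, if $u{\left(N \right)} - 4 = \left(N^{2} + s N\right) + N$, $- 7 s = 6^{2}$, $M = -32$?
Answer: $- \frac{255184703615}{7} \approx -3.6455 \cdot 10^{10}$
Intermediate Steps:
$s = - \frac{36}{7}$ ($s = - \frac{6^{2}}{7} = \left(- \frac{1}{7}\right) 36 = - \frac{36}{7} \approx -5.1429$)
$u{\left(N \right)} = 4 + N^{2} - \frac{29 N}{7}$ ($u{\left(N \right)} = 4 + \left(\left(N^{2} - \frac{36 N}{7}\right) + N\right) = 4 + \left(N^{2} - \frac{29 N}{7}\right) = 4 + N^{2} - \frac{29 N}{7}$)
$\left(u{\left(M \right)} + 303685\right) \left(364935 - 484520\right) = \left(\left(4 + \left(-32\right)^{2} - - \frac{928}{7}\right) + 303685\right) \left(364935 - 484520\right) = \left(\left(4 + 1024 + \frac{928}{7}\right) + 303685\right) \left(-119585\right) = \left(\frac{8124}{7} + 303685\right) \left(-119585\right) = \frac{2133919}{7} \left(-119585\right) = - \frac{255184703615}{7}$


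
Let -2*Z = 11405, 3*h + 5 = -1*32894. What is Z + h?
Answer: -100013/6 ≈ -16669.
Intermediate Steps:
h = -32899/3 (h = -5/3 + (-1*32894)/3 = -5/3 + (⅓)*(-32894) = -5/3 - 32894/3 = -32899/3 ≈ -10966.)
Z = -11405/2 (Z = -½*11405 = -11405/2 ≈ -5702.5)
Z + h = -11405/2 - 32899/3 = -100013/6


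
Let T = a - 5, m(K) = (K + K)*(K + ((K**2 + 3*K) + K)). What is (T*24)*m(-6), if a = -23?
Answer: 48384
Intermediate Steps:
m(K) = 2*K*(K**2 + 5*K) (m(K) = (2*K)*(K + (K**2 + 4*K)) = (2*K)*(K**2 + 5*K) = 2*K*(K**2 + 5*K))
T = -28 (T = -23 - 5 = -28)
(T*24)*m(-6) = (-28*24)*(2*(-6)**2*(5 - 6)) = -1344*36*(-1) = -672*(-72) = 48384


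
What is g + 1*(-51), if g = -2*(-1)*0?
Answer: -51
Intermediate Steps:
g = 0 (g = 2*0 = 0)
g + 1*(-51) = 0 + 1*(-51) = 0 - 51 = -51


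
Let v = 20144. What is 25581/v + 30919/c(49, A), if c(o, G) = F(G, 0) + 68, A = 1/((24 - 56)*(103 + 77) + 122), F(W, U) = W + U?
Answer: 503048004413/1103266736 ≈ 455.96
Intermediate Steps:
F(W, U) = U + W
A = -1/5638 (A = 1/(-32*180 + 122) = 1/(-5760 + 122) = 1/(-5638) = -1/5638 ≈ -0.00017737)
c(o, G) = 68 + G (c(o, G) = (0 + G) + 68 = G + 68 = 68 + G)
25581/v + 30919/c(49, A) = 25581/20144 + 30919/(68 - 1/5638) = 25581*(1/20144) + 30919/(383383/5638) = 25581/20144 + 30919*(5638/383383) = 25581/20144 + 24903046/54769 = 503048004413/1103266736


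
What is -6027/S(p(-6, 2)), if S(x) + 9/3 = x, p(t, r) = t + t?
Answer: 2009/5 ≈ 401.80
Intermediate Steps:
p(t, r) = 2*t
S(x) = -3 + x
-6027/S(p(-6, 2)) = -6027/(-3 + 2*(-6)) = -6027/(-3 - 12) = -6027/(-15) = -6027*(-1/15) = 2009/5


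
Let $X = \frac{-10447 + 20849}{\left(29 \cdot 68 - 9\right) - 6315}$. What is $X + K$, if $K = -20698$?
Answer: $- \frac{45044049}{2176} \approx -20700.0$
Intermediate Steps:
$X = - \frac{5201}{2176}$ ($X = \frac{10402}{\left(1972 - 9\right) - 6315} = \frac{10402}{1963 - 6315} = \frac{10402}{-4352} = 10402 \left(- \frac{1}{4352}\right) = - \frac{5201}{2176} \approx -2.3902$)
$X + K = - \frac{5201}{2176} - 20698 = - \frac{45044049}{2176}$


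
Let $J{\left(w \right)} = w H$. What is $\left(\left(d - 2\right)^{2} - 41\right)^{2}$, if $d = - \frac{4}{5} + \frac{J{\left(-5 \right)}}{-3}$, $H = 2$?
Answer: $\frac{83923921}{50625} \approx 1657.8$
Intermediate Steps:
$J{\left(w \right)} = 2 w$ ($J{\left(w \right)} = w 2 = 2 w$)
$d = \frac{38}{15}$ ($d = - \frac{4}{5} + \frac{2 \left(-5\right)}{-3} = \left(-4\right) \frac{1}{5} - - \frac{10}{3} = - \frac{4}{5} + \frac{10}{3} = \frac{38}{15} \approx 2.5333$)
$\left(\left(d - 2\right)^{2} - 41\right)^{2} = \left(\left(\frac{38}{15} - 2\right)^{2} - 41\right)^{2} = \left(\left(\frac{8}{15}\right)^{2} - 41\right)^{2} = \left(\frac{64}{225} - 41\right)^{2} = \left(- \frac{9161}{225}\right)^{2} = \frac{83923921}{50625}$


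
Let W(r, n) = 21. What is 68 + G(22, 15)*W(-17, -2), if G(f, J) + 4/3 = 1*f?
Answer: 502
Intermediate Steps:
G(f, J) = -4/3 + f (G(f, J) = -4/3 + 1*f = -4/3 + f)
68 + G(22, 15)*W(-17, -2) = 68 + (-4/3 + 22)*21 = 68 + (62/3)*21 = 68 + 434 = 502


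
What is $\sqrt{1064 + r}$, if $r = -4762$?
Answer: $43 i \sqrt{2} \approx 60.811 i$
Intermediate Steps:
$\sqrt{1064 + r} = \sqrt{1064 - 4762} = \sqrt{-3698} = 43 i \sqrt{2}$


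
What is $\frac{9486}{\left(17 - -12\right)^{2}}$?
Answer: $\frac{9486}{841} \approx 11.279$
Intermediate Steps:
$\frac{9486}{\left(17 - -12\right)^{2}} = \frac{9486}{\left(17 + 12\right)^{2}} = \frac{9486}{29^{2}} = \frac{9486}{841}$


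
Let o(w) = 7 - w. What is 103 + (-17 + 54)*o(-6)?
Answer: 584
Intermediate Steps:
103 + (-17 + 54)*o(-6) = 103 + (-17 + 54)*(7 - 1*(-6)) = 103 + 37*(7 + 6) = 103 + 37*13 = 103 + 481 = 584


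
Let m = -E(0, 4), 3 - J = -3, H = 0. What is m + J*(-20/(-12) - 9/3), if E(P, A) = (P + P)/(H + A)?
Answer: -8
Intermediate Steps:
E(P, A) = 2*P/A (E(P, A) = (P + P)/(0 + A) = (2*P)/A = 2*P/A)
J = 6 (J = 3 - 1*(-3) = 3 + 3 = 6)
m = 0 (m = -2*0/4 = -1*0 = 0)
m + J*(-20/(-12) - 9/3) = 0 + 6*(-20/(-12) - 9/3) = 0 + 6*(-20*(-1/12) - 9*1/3) = 0 + 6*(5/3 - 3) = 0 + 6*(-4/3) = 0 - 8 = -8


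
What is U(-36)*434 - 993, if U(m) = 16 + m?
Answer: -9673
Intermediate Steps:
U(-36)*434 - 993 = (16 - 36)*434 - 993 = -20*434 - 993 = -8680 - 993 = -9673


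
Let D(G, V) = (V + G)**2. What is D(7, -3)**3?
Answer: 4096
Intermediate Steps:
D(G, V) = (G + V)**2
D(7, -3)**3 = ((7 - 3)**2)**3 = (4**2)**3 = 16**3 = 4096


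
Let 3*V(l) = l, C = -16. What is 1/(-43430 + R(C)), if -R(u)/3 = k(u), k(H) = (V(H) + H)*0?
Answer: -1/43430 ≈ -2.3026e-5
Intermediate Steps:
V(l) = l/3
k(H) = 0 (k(H) = (H/3 + H)*0 = (4*H/3)*0 = 0)
R(u) = 0 (R(u) = -3*0 = 0)
1/(-43430 + R(C)) = 1/(-43430 + 0) = 1/(-43430) = -1/43430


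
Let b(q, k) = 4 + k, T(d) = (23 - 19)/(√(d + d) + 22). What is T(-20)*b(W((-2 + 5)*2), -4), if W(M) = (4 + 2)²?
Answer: 0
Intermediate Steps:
T(d) = 4/(22 + √2*√d) (T(d) = 4/(√(2*d) + 22) = 4/(√2*√d + 22) = 4/(22 + √2*√d))
W(M) = 36 (W(M) = 6² = 36)
T(-20)*b(W((-2 + 5)*2), -4) = (4/(22 + √2*√(-20)))*(4 - 4) = (4/(22 + √2*(2*I*√5)))*0 = (4/(22 + 2*I*√10))*0 = 0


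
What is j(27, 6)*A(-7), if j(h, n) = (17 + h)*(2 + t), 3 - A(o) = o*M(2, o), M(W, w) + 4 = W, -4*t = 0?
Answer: -968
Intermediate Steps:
t = 0 (t = -¼*0 = 0)
M(W, w) = -4 + W
A(o) = 3 + 2*o (A(o) = 3 - o*(-4 + 2) = 3 - o*(-2) = 3 - (-2)*o = 3 + 2*o)
j(h, n) = 34 + 2*h (j(h, n) = (17 + h)*(2 + 0) = (17 + h)*2 = 34 + 2*h)
j(27, 6)*A(-7) = (34 + 2*27)*(3 + 2*(-7)) = (34 + 54)*(3 - 14) = 88*(-11) = -968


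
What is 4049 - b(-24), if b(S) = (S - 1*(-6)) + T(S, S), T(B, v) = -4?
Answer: 4071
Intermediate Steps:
b(S) = 2 + S (b(S) = (S - 1*(-6)) - 4 = (S + 6) - 4 = (6 + S) - 4 = 2 + S)
4049 - b(-24) = 4049 - (2 - 24) = 4049 - 1*(-22) = 4049 + 22 = 4071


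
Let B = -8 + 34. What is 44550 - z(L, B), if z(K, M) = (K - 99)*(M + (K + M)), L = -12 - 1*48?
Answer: 43278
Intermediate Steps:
B = 26
L = -60 (L = -12 - 48 = -60)
z(K, M) = (-99 + K)*(K + 2*M)
44550 - z(L, B) = 44550 - ((-60)² - 198*26 - 99*(-60) + 2*(-60)*26) = 44550 - (3600 - 5148 + 5940 - 3120) = 44550 - 1*1272 = 44550 - 1272 = 43278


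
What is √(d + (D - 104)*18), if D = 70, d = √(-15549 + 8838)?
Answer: √(-612 + I*√6711) ≈ 1.652 + 24.794*I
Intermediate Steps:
d = I*√6711 (d = √(-6711) = I*√6711 ≈ 81.921*I)
√(d + (D - 104)*18) = √(I*√6711 + (70 - 104)*18) = √(I*√6711 - 34*18) = √(I*√6711 - 612) = √(-612 + I*√6711)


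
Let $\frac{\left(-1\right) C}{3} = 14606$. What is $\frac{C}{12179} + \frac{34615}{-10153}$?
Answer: $- \frac{866460239}{123653387} \approx -7.0072$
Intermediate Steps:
$C = -43818$ ($C = \left(-3\right) 14606 = -43818$)
$\frac{C}{12179} + \frac{34615}{-10153} = - \frac{43818}{12179} + \frac{34615}{-10153} = \left(-43818\right) \frac{1}{12179} + 34615 \left(- \frac{1}{10153}\right) = - \frac{43818}{12179} - \frac{34615}{10153} = - \frac{866460239}{123653387}$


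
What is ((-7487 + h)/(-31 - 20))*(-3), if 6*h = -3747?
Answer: -16223/34 ≈ -477.15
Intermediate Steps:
h = -1249/2 (h = (1/6)*(-3747) = -1249/2 ≈ -624.50)
((-7487 + h)/(-31 - 20))*(-3) = ((-7487 - 1249/2)/(-31 - 20))*(-3) = -16223/2/(-51)*(-3) = -16223/2*(-1/51)*(-3) = (16223/102)*(-3) = -16223/34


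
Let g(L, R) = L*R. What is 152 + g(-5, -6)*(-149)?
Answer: -4318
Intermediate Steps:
152 + g(-5, -6)*(-149) = 152 - 5*(-6)*(-149) = 152 + 30*(-149) = 152 - 4470 = -4318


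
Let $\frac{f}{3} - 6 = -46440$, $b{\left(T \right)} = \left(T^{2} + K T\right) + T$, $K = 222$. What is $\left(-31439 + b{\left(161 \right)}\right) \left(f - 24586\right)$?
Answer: $-4979736880$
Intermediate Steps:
$b{\left(T \right)} = T^{2} + 223 T$ ($b{\left(T \right)} = \left(T^{2} + 222 T\right) + T = T^{2} + 223 T$)
$f = -139302$ ($f = 18 + 3 \left(-46440\right) = 18 - 139320 = -139302$)
$\left(-31439 + b{\left(161 \right)}\right) \left(f - 24586\right) = \left(-31439 + 161 \left(223 + 161\right)\right) \left(-139302 - 24586\right) = \left(-31439 + 161 \cdot 384\right) \left(-163888\right) = \left(-31439 + 61824\right) \left(-163888\right) = 30385 \left(-163888\right) = -4979736880$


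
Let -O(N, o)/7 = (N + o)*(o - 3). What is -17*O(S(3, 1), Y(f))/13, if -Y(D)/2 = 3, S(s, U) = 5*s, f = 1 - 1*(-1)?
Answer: -9639/13 ≈ -741.46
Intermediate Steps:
f = 2 (f = 1 + 1 = 2)
Y(D) = -6 (Y(D) = -2*3 = -6)
O(N, o) = -7*(-3 + o)*(N + o) (O(N, o) = -7*(N + o)*(o - 3) = -7*(N + o)*(-3 + o) = -7*(-3 + o)*(N + o))
-17*O(S(3, 1), Y(f))/13 = -17*(-7*(-6)**2 + 21*(5*3) + 21*(-6) - 7*5*3*(-6))/13 = -17*(-7*36 + 21*15 - 126 - 7*15*(-6))*(1/13) = -17*(-252 + 315 - 126 + 630)*(1/13) = -17*567*(1/13) = -9639*1/13 = -9639/13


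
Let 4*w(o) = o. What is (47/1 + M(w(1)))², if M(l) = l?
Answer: 35721/16 ≈ 2232.6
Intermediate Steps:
w(o) = o/4
(47/1 + M(w(1)))² = (47/1 + (¼)*1)² = (47*1 + ¼)² = (47 + ¼)² = (189/4)² = 35721/16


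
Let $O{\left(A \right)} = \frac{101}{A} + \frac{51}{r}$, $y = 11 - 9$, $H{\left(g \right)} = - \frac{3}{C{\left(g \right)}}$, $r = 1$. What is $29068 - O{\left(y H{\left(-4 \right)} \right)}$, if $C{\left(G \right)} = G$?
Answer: $\frac{86849}{3} \approx 28950.0$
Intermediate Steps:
$H{\left(g \right)} = - \frac{3}{g}$
$y = 2$
$O{\left(A \right)} = 51 + \frac{101}{A}$ ($O{\left(A \right)} = \frac{101}{A} + \frac{51}{1} = \frac{101}{A} + 51 \cdot 1 = \frac{101}{A} + 51 = 51 + \frac{101}{A}$)
$29068 - O{\left(y H{\left(-4 \right)} \right)} = 29068 - \left(51 + \frac{101}{2 \left(- \frac{3}{-4}\right)}\right) = 29068 - \left(51 + \frac{101}{2 \left(\left(-3\right) \left(- \frac{1}{4}\right)\right)}\right) = 29068 - \left(51 + \frac{101}{2 \cdot \frac{3}{4}}\right) = 29068 - \left(51 + \frac{101}{\frac{3}{2}}\right) = 29068 - \left(51 + 101 \cdot \frac{2}{3}\right) = 29068 - \left(51 + \frac{202}{3}\right) = 29068 - \frac{355}{3} = \frac{86849}{3}$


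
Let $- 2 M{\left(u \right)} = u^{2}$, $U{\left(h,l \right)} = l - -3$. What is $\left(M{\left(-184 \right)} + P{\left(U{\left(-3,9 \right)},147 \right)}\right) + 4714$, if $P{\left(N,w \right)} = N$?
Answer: $-12202$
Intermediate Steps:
$U{\left(h,l \right)} = 3 + l$ ($U{\left(h,l \right)} = l + 3 = 3 + l$)
$M{\left(u \right)} = - \frac{u^{2}}{2}$
$\left(M{\left(-184 \right)} + P{\left(U{\left(-3,9 \right)},147 \right)}\right) + 4714 = \left(- \frac{\left(-184\right)^{2}}{2} + \left(3 + 9\right)\right) + 4714 = \left(\left(- \frac{1}{2}\right) 33856 + 12\right) + 4714 = \left(-16928 + 12\right) + 4714 = -16916 + 4714 = -12202$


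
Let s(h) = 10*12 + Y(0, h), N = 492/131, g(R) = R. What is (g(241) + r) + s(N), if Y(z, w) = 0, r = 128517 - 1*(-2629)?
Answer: 131507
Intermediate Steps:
r = 131146 (r = 128517 + 2629 = 131146)
N = 492/131 (N = 492*(1/131) = 492/131 ≈ 3.7557)
s(h) = 120 (s(h) = 10*12 + 0 = 120 + 0 = 120)
(g(241) + r) + s(N) = (241 + 131146) + 120 = 131387 + 120 = 131507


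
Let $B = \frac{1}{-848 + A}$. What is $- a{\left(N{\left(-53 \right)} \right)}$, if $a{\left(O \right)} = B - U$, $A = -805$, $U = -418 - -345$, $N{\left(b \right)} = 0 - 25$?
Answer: $- \frac{120668}{1653} \approx -72.999$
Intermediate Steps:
$N{\left(b \right)} = -25$ ($N{\left(b \right)} = 0 - 25 = -25$)
$U = -73$ ($U = -418 + 345 = -73$)
$B = - \frac{1}{1653}$ ($B = \frac{1}{-848 - 805} = \frac{1}{-1653} = - \frac{1}{1653} \approx -0.00060496$)
$a{\left(O \right)} = \frac{120668}{1653}$ ($a{\left(O \right)} = - \frac{1}{1653} - -73 = - \frac{1}{1653} + 73 = \frac{120668}{1653}$)
$- a{\left(N{\left(-53 \right)} \right)} = \left(-1\right) \frac{120668}{1653} = - \frac{120668}{1653}$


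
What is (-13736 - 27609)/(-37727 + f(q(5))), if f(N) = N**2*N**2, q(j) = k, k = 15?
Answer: -41345/12898 ≈ -3.2055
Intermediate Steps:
q(j) = 15
f(N) = N**4
(-13736 - 27609)/(-37727 + f(q(5))) = (-13736 - 27609)/(-37727 + 15**4) = -41345/(-37727 + 50625) = -41345/12898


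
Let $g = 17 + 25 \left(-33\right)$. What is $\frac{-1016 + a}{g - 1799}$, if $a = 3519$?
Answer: $- \frac{2503}{2607} \approx -0.96011$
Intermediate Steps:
$g = -808$ ($g = 17 - 825 = -808$)
$\frac{-1016 + a}{g - 1799} = \frac{-1016 + 3519}{-808 - 1799} = \frac{2503}{-2607} = 2503 \left(- \frac{1}{2607}\right) = - \frac{2503}{2607}$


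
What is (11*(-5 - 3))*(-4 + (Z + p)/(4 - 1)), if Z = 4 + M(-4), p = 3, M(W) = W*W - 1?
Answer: -880/3 ≈ -293.33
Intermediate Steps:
M(W) = -1 + W**2 (M(W) = W**2 - 1 = -1 + W**2)
Z = 19 (Z = 4 + (-1 + (-4)**2) = 4 + (-1 + 16) = 4 + 15 = 19)
(11*(-5 - 3))*(-4 + (Z + p)/(4 - 1)) = (11*(-5 - 3))*(-4 + (19 + 3)/(4 - 1)) = (11*(-8))*(-4 + 22/3) = -88*(-4 + 22*(1/3)) = -88*(-4 + 22/3) = -88*10/3 = -880/3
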